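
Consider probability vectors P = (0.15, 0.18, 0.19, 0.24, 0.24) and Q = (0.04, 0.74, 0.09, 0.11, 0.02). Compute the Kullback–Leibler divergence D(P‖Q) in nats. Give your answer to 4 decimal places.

D(P‖Q) = Σ p·ln(p/q).
  0.15·ln(0.15/0.04) = 0.19826
  0.18·ln(0.18/0.74) = -0.25446
  0.19·ln(0.19/0.09) = 0.14197
  0.24·ln(0.24/0.11) = 0.18724
  0.24·ln(0.24/0.02) = 0.59638
D(P‖Q) = 0.8694 nats.

0.8694 nats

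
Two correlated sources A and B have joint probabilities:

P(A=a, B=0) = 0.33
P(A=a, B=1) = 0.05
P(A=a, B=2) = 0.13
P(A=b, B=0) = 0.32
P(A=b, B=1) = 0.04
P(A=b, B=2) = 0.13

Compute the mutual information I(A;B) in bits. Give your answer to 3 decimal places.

0.001 bits

Marginals: p(A) = (0.5100, 0.4900), p(B) = (0.6500, 0.0900, 0.2600).
I(A;B) = H(A) + H(B) − H(A,B).
H(A) = 0.9997, H(B) = 1.2219, H(A,B) = 2.2210.
I(A;B) = 0.9997 + 1.2219 − 2.2210 = 0.001 bits.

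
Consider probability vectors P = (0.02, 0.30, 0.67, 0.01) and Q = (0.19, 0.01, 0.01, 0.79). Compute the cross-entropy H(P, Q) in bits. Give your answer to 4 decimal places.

H(P,Q) = −Σ p·log₂ q.
  −0.02·log₂(0.19) = 0.04792
  −0.30·log₂(0.01) = 1.99316
  −0.67·log₂(0.01) = 4.45138
  −0.01·log₂(0.79) = 0.00340
H(P,Q) = 6.4959 bits.

6.4959 bits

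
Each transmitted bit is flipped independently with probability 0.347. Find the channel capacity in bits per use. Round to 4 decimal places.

0.0686 bits

Binary symmetric channel: C = 1 − h₂(ε) where h₂ is the binary entropy function.
h₂(0.347) = −0.347·log₂0.347 − 0.653·log₂0.653 = 0.9314.
C = 1 − 0.9314 = 0.0686 bits per channel use.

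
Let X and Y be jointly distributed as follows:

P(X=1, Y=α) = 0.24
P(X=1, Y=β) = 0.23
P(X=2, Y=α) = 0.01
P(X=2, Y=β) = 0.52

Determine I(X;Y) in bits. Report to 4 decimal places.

Marginals: p(X) = (0.4700, 0.5300), p(Y) = (0.2500, 0.7500).
I(X;Y) = H(X) + H(Y) − H(X,Y).
H(X) = 0.9974, H(Y) = 0.8113, H(X,Y) = 1.5388.
I(X;Y) = 0.9974 + 0.8113 − 1.5388 = 0.2699 bits.

0.2699 bits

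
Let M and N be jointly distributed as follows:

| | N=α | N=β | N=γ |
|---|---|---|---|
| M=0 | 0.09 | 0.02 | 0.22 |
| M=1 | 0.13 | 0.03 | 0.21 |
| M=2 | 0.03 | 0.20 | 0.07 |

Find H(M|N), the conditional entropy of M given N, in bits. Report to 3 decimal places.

Chain rule: H(M|N) = H(M,N) − H(N).
Marginals: p(M) = (0.3300, 0.3700, 0.3000), p(N) = (0.2500, 0.2500, 0.5000).
H(M,N) = 2.7980 bits; H(N) = 1.5000 bits.
H(M|N) = 2.7980 − 1.5000 = 1.298 bits.

1.298 bits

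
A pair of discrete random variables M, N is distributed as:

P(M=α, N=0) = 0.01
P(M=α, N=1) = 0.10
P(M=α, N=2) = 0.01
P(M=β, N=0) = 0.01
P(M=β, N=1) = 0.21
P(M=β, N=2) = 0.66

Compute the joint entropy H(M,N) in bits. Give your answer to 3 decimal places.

H(M,N) = −Σ p(x,y)·log₂ p(x,y) over all 6 cells.
  cell (α,0): −0.01·log₂0.01 = 0.0664
  cell (α,1): −0.10·log₂0.10 = 0.3322
  cell (α,2): −0.01·log₂0.01 = 0.0664
  cell (β,0): −0.01·log₂0.01 = 0.0664
  cell (β,1): −0.21·log₂0.21 = 0.4728
  cell (β,2): −0.66·log₂0.66 = 0.3956
Sum = 1.400 bits.

1.400 bits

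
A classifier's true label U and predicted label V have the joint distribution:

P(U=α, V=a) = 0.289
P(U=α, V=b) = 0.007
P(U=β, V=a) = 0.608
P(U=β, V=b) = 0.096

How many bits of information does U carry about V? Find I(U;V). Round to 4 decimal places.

0.0261 bits

Marginals: p(U) = (0.2960, 0.7040), p(V) = (0.8970, 0.1030).
I(U;V) = Σ p(x,y)·log₂[p(x,y)/(p(x)p(y))].
  (α,a): 0.289·log₂(1.0885) = 0.03534
  (α,b): 0.007·log₂(0.2296) = -0.01486
  (β,a): 0.608·log₂(0.9628) = -0.03325
  (β,b): 0.096·log₂(1.3239) = 0.03886
Sum = 0.0261 bits.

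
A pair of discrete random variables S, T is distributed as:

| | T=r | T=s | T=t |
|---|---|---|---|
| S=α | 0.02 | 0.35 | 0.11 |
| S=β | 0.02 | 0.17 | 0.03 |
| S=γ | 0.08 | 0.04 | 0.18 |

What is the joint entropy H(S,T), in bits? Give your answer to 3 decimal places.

2.615 bits

H(S,T) = −Σ p(x,y)·log₂ p(x,y) over all 9 cells.
  cell (α,r): −0.02·log₂0.02 = 0.1129
  cell (α,s): −0.35·log₂0.35 = 0.5301
  cell (α,t): −0.11·log₂0.11 = 0.3503
  cell (β,r): −0.02·log₂0.02 = 0.1129
  cell (β,s): −0.17·log₂0.17 = 0.4346
  cell (β,t): −0.03·log₂0.03 = 0.1518
  cell (γ,r): −0.08·log₂0.08 = 0.2915
  cell (γ,s): −0.04·log₂0.04 = 0.1858
  cell (γ,t): −0.18·log₂0.18 = 0.4453
Sum = 2.615 bits.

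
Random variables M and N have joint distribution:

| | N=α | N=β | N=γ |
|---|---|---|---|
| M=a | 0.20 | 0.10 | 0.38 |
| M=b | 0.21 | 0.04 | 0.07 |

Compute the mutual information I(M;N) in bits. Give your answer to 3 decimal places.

0.093 bits

Marginals: p(M) = (0.6800, 0.3200), p(N) = (0.4100, 0.1400, 0.4500).
I(M;N) = H(M) + H(N) − H(M,N).
H(M) = 0.9044, H(N) = 1.4429, H(M,N) = 2.2542.
I(M;N) = 0.9044 + 1.4429 − 2.2542 = 0.093 bits.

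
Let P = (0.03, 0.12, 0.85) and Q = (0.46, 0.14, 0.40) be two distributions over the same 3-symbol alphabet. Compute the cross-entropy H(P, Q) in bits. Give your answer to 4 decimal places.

H(P,Q) = −Σ p·log₂ q.
  −0.03·log₂(0.46) = 0.03361
  −0.12·log₂(0.14) = 0.34038
  −0.85·log₂(0.40) = 1.12364
H(P,Q) = 1.4976 bits.

1.4976 bits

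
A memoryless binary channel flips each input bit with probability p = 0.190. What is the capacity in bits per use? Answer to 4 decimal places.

0.2985 bits

Binary symmetric channel: C = 1 − h₂(ε) where h₂ is the binary entropy function.
h₂(0.190) = −0.190·log₂0.190 − 0.810·log₂0.810 = 0.7015.
C = 1 − 0.7015 = 0.2985 bits per channel use.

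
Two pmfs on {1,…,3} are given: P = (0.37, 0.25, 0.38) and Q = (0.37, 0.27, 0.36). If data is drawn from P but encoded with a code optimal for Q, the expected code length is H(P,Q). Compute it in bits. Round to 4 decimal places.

H(P,Q) = −Σ p·log₂ q.
  −0.37·log₂(0.37) = 0.53073
  −0.25·log₂(0.27) = 0.47224
  −0.38·log₂(0.36) = 0.56009
H(P,Q) = 1.5631 bits.

1.5631 bits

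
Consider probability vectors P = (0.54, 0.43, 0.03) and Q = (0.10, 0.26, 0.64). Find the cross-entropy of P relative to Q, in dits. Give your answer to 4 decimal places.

H(P,Q) = −Σ p·log₁₀ q.
  −0.54·log₁₀(0.10) = 0.54000
  −0.43·log₁₀(0.26) = 0.25156
  −0.03·log₁₀(0.64) = 0.00581
H(P,Q) = 0.7974 dits.

0.7974 dits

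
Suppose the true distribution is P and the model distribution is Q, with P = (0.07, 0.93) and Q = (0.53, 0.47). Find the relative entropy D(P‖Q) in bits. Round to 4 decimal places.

0.7112 bits

D(P‖Q) = Σ p·log₂(p/q).
  0.07·log₂(0.07/0.53) = -0.20444
  0.93·log₂(0.93/0.47) = 0.91565
D(P‖Q) = 0.7112 bits.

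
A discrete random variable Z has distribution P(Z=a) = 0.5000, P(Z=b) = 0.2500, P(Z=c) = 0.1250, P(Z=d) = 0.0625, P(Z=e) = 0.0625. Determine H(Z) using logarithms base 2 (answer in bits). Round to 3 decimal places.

1.875 bits

H(Z) = −Σ p·log₂ p.
  −(0.5000)·log₂(0.5000) = 0.5000
  −(0.2500)·log₂(0.2500) = 0.5000
  −(0.1250)·log₂(0.1250) = 0.3750
  −(0.0625)·log₂(0.0625) = 0.2500
  −(0.0625)·log₂(0.0625) = 0.2500
Sum: 0.5000 + 0.5000 + 0.3750 + 0.2500 + 0.2500 = 1.875 bits.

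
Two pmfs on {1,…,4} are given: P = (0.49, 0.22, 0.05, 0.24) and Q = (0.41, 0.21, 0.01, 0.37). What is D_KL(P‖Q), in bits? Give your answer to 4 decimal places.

0.1070 bits

D(P‖Q) = Σ p·log₂(p/q).
  0.49·log₂(0.49/0.41) = 0.12601
  0.22·log₂(0.22/0.21) = 0.01477
  0.05·log₂(0.05/0.01) = 0.11610
  0.24·log₂(0.24/0.37) = -0.14988
D(P‖Q) = 0.1070 bits.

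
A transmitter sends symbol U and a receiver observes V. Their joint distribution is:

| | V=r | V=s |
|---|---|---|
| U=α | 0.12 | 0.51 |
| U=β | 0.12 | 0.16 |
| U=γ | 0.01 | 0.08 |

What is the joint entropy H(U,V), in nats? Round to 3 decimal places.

1.394 nats

H(U,V) = −Σ p(x,y)·ln p(x,y) over all 6 cells.
  cell (α,r): −0.12·ln0.12 = 0.2544
  cell (α,s): −0.51·ln0.51 = 0.3434
  cell (β,r): −0.12·ln0.12 = 0.2544
  cell (β,s): −0.16·ln0.16 = 0.2932
  cell (γ,r): −0.01·ln0.01 = 0.0461
  cell (γ,s): −0.08·ln0.08 = 0.2021
Sum = 1.394 nats.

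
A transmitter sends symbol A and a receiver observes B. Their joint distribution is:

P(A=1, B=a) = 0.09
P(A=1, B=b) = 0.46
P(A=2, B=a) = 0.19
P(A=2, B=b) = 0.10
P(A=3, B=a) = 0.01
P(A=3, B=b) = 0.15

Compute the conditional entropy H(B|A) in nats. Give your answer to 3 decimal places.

Chain rule: H(B|A) = H(A,B) − H(A).
Marginals: p(A) = (0.5500, 0.2900, 0.1600), p(B) = (0.2900, 0.7100).
H(A,B) = 1.4503 nats; H(A) = 0.9810 nats.
H(B|A) = 1.4503 − 0.9810 = 0.469 nats.

0.469 nats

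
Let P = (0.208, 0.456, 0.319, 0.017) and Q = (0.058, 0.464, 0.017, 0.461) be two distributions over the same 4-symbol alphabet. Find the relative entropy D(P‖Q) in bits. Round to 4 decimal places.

1.6402 bits

D(P‖Q) = Σ p·log₂(p/q).
  0.208·log₂(0.208/0.058) = 0.38323
  0.456·log₂(0.456/0.464) = -0.01144
  0.319·log₂(0.319/0.017) = 1.34935
  0.017·log₂(0.017/0.461) = -0.08094
D(P‖Q) = 1.6402 bits.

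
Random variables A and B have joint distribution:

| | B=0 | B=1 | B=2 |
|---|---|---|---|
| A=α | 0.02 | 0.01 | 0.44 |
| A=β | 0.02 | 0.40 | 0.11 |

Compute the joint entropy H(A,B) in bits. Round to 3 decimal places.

1.692 bits

H(A,B) = −Σ p(x,y)·log₂ p(x,y) over all 6 cells.
  cell (α,0): −0.02·log₂0.02 = 0.1129
  cell (α,1): −0.01·log₂0.01 = 0.0664
  cell (α,2): −0.44·log₂0.44 = 0.5211
  cell (β,0): −0.02·log₂0.02 = 0.1129
  cell (β,1): −0.40·log₂0.40 = 0.5288
  cell (β,2): −0.11·log₂0.11 = 0.3503
Sum = 1.692 bits.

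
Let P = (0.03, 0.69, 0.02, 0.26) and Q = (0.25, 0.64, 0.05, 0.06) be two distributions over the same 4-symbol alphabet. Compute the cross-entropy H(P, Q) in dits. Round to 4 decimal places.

0.4955 dits

H(P,Q) = −Σ p·log₁₀ q.
  −0.03·log₁₀(0.25) = 0.01806
  −0.69·log₁₀(0.64) = 0.13374
  −0.02·log₁₀(0.05) = 0.02602
  −0.26·log₁₀(0.06) = 0.31768
H(P,Q) = 0.4955 dits.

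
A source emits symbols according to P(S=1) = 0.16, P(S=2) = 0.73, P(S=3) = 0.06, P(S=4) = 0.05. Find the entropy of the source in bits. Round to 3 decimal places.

H(S) = −Σ p·log₂ p.
  −(0.16)·log₂(0.16) = 0.4230
  −(0.73)·log₂(0.73) = 0.3314
  −(0.06)·log₂(0.06) = 0.2435
  −(0.05)·log₂(0.05) = 0.2161
Sum: 0.4230 + 0.3314 + 0.2435 + 0.2161 = 1.214 bits.

1.214 bits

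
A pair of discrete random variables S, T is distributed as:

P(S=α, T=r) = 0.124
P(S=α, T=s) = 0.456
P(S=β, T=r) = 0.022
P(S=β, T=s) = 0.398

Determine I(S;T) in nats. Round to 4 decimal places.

0.0284 nats

Marginals: p(S) = (0.5800, 0.4200), p(T) = (0.1460, 0.8540).
I(S;T) = H(S) + H(T) − H(S,T).
H(S) = 0.6803, H(T) = 0.4157, H(S,T) = 1.0676.
I(S;T) = 0.6803 + 0.4157 − 1.0676 = 0.0284 nats.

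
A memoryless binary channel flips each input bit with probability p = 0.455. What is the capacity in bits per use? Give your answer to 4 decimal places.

Binary symmetric channel: C = 1 − h₂(ε) where h₂ is the binary entropy function.
h₂(0.455) = −0.455·log₂0.455 − 0.545·log₂0.545 = 0.9941.
C = 1 − 0.9941 = 0.0059 bits per channel use.

0.0059 bits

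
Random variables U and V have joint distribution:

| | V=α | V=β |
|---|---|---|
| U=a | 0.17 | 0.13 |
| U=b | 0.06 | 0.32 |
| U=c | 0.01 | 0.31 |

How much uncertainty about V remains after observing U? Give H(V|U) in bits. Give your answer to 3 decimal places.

0.599 bits

Marginals: p(U) = (0.3000, 0.3800, 0.3200), p(V) = (0.2400, 0.7600).
H(V|U) = Σ p(U) · H(V|U=·).
  U=a: p=0.3000, H(V|U=a) = 0.9871
  U=b: p=0.3800, H(V|U=b) = 0.6292
  U=c: p=0.3200, H(V|U=c) = 0.2006
Weighted sum = 0.599 bits.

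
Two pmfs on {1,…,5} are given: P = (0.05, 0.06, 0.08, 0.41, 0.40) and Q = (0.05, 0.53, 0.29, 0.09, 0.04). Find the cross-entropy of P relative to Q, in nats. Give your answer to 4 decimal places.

H(P,Q) = −Σ p·ln q.
  −0.05·ln(0.05) = 0.14979
  −0.06·ln(0.53) = 0.03809
  −0.08·ln(0.29) = 0.09903
  −0.41·ln(0.09) = 0.98726
  −0.40·ln(0.04) = 1.28755
H(P,Q) = 2.5617 nats.

2.5617 nats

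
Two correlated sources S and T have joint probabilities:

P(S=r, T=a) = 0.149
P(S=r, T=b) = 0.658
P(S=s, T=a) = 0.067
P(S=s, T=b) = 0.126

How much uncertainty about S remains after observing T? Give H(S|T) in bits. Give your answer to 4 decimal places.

0.6916 bits

Marginals: p(S) = (0.8070, 0.1930), p(T) = (0.2160, 0.7840).
H(S|T) = Σ p(T) · H(S|T=·).
  T=a: p=0.2160, H(S|T=a) = 0.8934
  T=b: p=0.7840, H(S|T=b) = 0.6360
Weighted sum = 0.6916 bits.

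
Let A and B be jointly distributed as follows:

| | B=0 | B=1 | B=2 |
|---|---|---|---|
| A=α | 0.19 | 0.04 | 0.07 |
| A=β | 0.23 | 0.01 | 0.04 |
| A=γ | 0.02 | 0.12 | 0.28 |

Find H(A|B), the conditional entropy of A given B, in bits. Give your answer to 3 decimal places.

Chain rule: H(A|B) = H(A,B) − H(B).
Marginals: p(A) = (0.3000, 0.2800, 0.4200), p(B) = (0.4400, 0.1700, 0.3900).
H(A,B) = 2.6436 bits; H(B) = 1.4855 bits.
H(A|B) = 2.6436 − 1.4855 = 1.158 bits.

1.158 bits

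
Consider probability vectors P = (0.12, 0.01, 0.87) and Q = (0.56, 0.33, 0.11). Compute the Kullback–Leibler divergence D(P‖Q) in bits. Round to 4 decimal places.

2.2785 bits

D(P‖Q) = Σ p·log₂(p/q).
  0.12·log₂(0.12/0.56) = -0.26669
  0.01·log₂(0.01/0.33) = -0.05044
  0.87·log₂(0.87/0.11) = 2.59566
D(P‖Q) = 2.2785 bits.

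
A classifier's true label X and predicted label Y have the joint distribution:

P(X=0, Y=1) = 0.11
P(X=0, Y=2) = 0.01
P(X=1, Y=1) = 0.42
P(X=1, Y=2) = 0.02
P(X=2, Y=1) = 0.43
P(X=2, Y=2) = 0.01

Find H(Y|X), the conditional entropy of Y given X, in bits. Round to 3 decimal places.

0.236 bits

Chain rule: H(Y|X) = H(X,Y) − H(X).
Marginals: p(X) = (0.1200, 0.4400, 0.4400), p(Y) = (0.9600, 0.0400).
H(X,Y) = 1.6453 bits; H(X) = 1.4094 bits.
H(Y|X) = 1.6453 − 1.4094 = 0.236 bits.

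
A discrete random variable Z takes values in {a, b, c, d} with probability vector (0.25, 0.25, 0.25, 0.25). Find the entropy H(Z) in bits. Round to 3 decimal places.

2.000 bits

H(Z) = −Σ p·log₂ p.
  −(0.25)·log₂(0.25) = 0.5000
  −(0.25)·log₂(0.25) = 0.5000
  −(0.25)·log₂(0.25) = 0.5000
  −(0.25)·log₂(0.25) = 0.5000
Sum: 0.5000 + 0.5000 + 0.5000 + 0.5000 = 2.000 bits.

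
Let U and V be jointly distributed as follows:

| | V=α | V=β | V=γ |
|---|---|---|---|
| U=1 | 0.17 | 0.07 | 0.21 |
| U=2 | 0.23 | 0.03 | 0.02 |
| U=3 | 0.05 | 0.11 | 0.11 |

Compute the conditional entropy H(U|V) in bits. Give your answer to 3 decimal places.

1.325 bits

Marginals: p(U) = (0.4500, 0.2800, 0.2700), p(V) = (0.4500, 0.2100, 0.3400).
H(U|V) = Σ p(V) · H(U|V=·).
  V=α: p=0.4500, H(U|V=α) = 1.3777
  V=β: p=0.2100, H(U|V=β) = 1.4180
  V=γ: p=0.3400, H(U|V=γ) = 1.1965
Weighted sum = 1.325 bits.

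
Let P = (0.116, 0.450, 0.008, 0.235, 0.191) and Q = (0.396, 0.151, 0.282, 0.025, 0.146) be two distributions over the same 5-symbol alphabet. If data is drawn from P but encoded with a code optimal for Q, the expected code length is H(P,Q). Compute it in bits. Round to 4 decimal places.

H(P,Q) = −Σ p·log₂ q.
  −0.116·log₂(0.396) = 0.15503
  −0.450·log₂(0.151) = 1.22732
  −0.008·log₂(0.282) = 0.01461
  −0.235·log₂(0.025) = 1.25065
  −0.191·log₂(0.146) = 0.53021
H(P,Q) = 3.1778 bits.

3.1778 bits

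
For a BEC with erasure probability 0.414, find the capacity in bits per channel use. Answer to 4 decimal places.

0.5860 bits

Binary erasure channel: capacity C = 1 − ε.
C = 1 − 0.414 = 0.5860 bits per channel use.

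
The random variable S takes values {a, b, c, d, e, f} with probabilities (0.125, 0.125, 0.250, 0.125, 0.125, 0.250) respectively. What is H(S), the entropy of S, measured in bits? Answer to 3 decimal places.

H(S) = −Σ p·log₂ p.
  −(0.125)·log₂(0.125) = 0.3750
  −(0.125)·log₂(0.125) = 0.3750
  −(0.250)·log₂(0.250) = 0.5000
  −(0.125)·log₂(0.125) = 0.3750
  −(0.125)·log₂(0.125) = 0.3750
  −(0.250)·log₂(0.250) = 0.5000
Sum: 0.3750 + 0.3750 + 0.5000 + 0.3750 + 0.3750 + 0.5000 = 2.500 bits.

2.500 bits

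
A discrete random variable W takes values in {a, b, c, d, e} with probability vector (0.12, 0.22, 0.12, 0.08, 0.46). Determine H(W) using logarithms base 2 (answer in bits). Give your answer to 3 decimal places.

H(W) = −Σ p·log₂ p.
  −(0.12)·log₂(0.12) = 0.3671
  −(0.22)·log₂(0.22) = 0.4806
  −(0.12)·log₂(0.12) = 0.3671
  −(0.08)·log₂(0.08) = 0.2915
  −(0.46)·log₂(0.46) = 0.5153
Sum: 0.3671 + 0.4806 + 0.3671 + 0.2915 + 0.5153 = 2.022 bits.

2.022 bits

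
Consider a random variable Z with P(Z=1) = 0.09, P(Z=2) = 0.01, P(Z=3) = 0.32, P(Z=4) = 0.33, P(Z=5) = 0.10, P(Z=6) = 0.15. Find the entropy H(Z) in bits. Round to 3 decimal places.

H(Z) = −Σ p·log₂ p.
  −(0.09)·log₂(0.09) = 0.3127
  −(0.01)·log₂(0.01) = 0.0664
  −(0.32)·log₂(0.32) = 0.5260
  −(0.33)·log₂(0.33) = 0.5278
  −(0.10)·log₂(0.10) = 0.3322
  −(0.15)·log₂(0.15) = 0.4105
Sum: 0.3127 + 0.0664 + 0.5260 + 0.5278 + 0.3322 + 0.4105 = 2.176 bits.

2.176 bits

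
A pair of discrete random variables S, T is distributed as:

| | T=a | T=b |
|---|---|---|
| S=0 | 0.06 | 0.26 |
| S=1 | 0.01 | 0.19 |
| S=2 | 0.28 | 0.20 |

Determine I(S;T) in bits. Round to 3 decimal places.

Marginals: p(S) = (0.3200, 0.2000, 0.4800), p(T) = (0.3500, 0.6500).
I(S;T) = H(S) + H(T) − H(S,T).
H(S) = 1.4987, H(T) = 0.9341, H(S,T) = 2.2491.
I(S;T) = 1.4987 + 0.9341 − 2.2491 = 0.184 bits.

0.184 bits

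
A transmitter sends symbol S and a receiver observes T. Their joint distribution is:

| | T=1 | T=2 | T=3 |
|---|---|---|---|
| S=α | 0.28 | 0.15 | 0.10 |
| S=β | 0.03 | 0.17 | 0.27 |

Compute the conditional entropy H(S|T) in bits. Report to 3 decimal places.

Marginals: p(S) = (0.5300, 0.4700), p(T) = (0.3100, 0.3200, 0.3700).
H(S|T) = Σ p(T) · H(S|T=·).
  T=1: p=0.3100, H(S|T=1) = 0.4587
  T=2: p=0.3200, H(S|T=2) = 0.9972
  T=3: p=0.3700, H(S|T=3) = 0.8419
Weighted sum = 0.773 bits.

0.773 bits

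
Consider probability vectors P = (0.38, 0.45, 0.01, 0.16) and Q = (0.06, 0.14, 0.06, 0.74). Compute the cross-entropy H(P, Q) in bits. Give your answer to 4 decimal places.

2.9289 bits

H(P,Q) = −Σ p·log₂ q.
  −0.38·log₂(0.06) = 1.54238
  −0.45·log₂(0.14) = 1.27643
  −0.01·log₂(0.06) = 0.04059
  −0.16·log₂(0.74) = 0.06950
H(P,Q) = 2.9289 bits.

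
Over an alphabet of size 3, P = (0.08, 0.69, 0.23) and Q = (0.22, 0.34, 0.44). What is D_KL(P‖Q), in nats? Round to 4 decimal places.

D(P‖Q) = Σ p·ln(p/q).
  0.08·ln(0.08/0.22) = -0.08093
  0.69·ln(0.69/0.34) = 0.48834
  0.23·ln(0.23/0.44) = -0.14920
D(P‖Q) = 0.2582 nats.

0.2582 nats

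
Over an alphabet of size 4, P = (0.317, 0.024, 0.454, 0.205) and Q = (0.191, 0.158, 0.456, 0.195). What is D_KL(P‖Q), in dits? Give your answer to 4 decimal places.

0.0537 dits

D(P‖Q) = Σ p·log₁₀(p/q).
  0.317·log₁₀(0.317/0.191) = 0.06975
  0.024·log₁₀(0.024/0.158) = -0.01964
  0.454·log₁₀(0.454/0.456) = -0.00087
  0.205·log₁₀(0.205/0.195) = 0.00445
D(P‖Q) = 0.0537 dits.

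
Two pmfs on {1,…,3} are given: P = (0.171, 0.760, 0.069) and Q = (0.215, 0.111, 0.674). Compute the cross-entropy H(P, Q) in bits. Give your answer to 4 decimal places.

2.8287 bits

H(P,Q) = −Σ p·log₂ q.
  −0.171·log₂(0.215) = 0.37921
  −0.760·log₂(0.111) = 2.41024
  −0.069·log₂(0.674) = 0.03927
H(P,Q) = 2.8287 bits.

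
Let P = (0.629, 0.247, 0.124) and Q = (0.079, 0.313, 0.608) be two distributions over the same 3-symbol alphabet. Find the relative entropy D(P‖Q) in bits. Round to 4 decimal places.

1.5139 bits

D(P‖Q) = Σ p·log₂(p/q).
  0.629·log₂(0.629/0.079) = 1.88268
  0.247·log₂(0.247/0.313) = -0.08439
  0.124·log₂(0.124/0.608) = -0.28442
D(P‖Q) = 1.5139 bits.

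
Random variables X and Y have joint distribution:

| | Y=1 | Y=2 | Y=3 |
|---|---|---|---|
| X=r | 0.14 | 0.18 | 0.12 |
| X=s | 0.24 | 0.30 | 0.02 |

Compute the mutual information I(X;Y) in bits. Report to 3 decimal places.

0.088 bits

Marginals: p(X) = (0.4400, 0.5600), p(Y) = (0.3800, 0.4800, 0.1400).
I(X;Y) = H(X) + H(Y) − H(X,Y).
H(X) = 0.9896, H(Y) = 1.4358, H(X,Y) = 2.3376.
I(X;Y) = 0.9896 + 1.4358 − 2.3376 = 0.088 bits.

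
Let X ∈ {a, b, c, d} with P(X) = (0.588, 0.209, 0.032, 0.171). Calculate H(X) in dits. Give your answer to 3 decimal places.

H(X) = −Σ p·log₁₀ p.
  −(0.588)·log₁₀(0.588) = 0.1356
  −(0.209)·log₁₀(0.209) = 0.1421
  −(0.032)·log₁₀(0.032) = 0.0478
  −(0.171)·log₁₀(0.171) = 0.1312
Sum: 0.1356 + 0.1421 + 0.0478 + 0.1312 = 0.457 dits.

0.457 dits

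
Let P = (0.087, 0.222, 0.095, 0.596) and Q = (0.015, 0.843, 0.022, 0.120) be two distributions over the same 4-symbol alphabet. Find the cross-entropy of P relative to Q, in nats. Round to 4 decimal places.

H(P,Q) = −Σ p·ln q.
  −0.087·ln(0.015) = 0.36537
  −0.222·ln(0.843) = 0.03792
  −0.095·ln(0.022) = 0.36259
  −0.596·ln(0.120) = 1.26368
H(P,Q) = 2.0296 nats.

2.0296 nats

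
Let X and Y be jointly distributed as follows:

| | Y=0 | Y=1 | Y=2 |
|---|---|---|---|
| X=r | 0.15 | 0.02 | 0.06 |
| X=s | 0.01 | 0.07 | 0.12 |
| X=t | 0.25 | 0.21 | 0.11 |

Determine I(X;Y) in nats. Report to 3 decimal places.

Marginals: p(X) = (0.2300, 0.2000, 0.5700), p(Y) = (0.4100, 0.3000, 0.2900).
I(X;Y) = Σ p(x,y)·ln[p(x,y)/(p(x)p(y))].
  (r,0): 0.15·ln(1.5907) = 0.0696
  (r,1): 0.02·ln(0.2899) = -0.0248
  (r,2): 0.06·ln(0.8996) = -0.0064
  (s,0): 0.01·ln(0.1220) = -0.0210
  (s,1): 0.07·ln(1.1667) = 0.0108
  (s,2): 0.12·ln(2.0690) = 0.0872
  (t,0): 0.25·ln(1.0697) = 0.0169
  (t,1): 0.21·ln(1.2281) = 0.0431
  (t,2): 0.11·ln(0.6655) = -0.0448
Sum = 0.131 nats.

0.131 nats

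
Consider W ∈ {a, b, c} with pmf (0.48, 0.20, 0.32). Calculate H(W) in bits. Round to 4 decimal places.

1.4987 bits

H(W) = −Σ p·log₂ p.
  −(0.48)·log₂(0.48) = 0.50827
  −(0.20)·log₂(0.20) = 0.46439
  −(0.32)·log₂(0.32) = 0.52603
Sum: 0.50827 + 0.46439 + 0.52603 = 1.4987 bits.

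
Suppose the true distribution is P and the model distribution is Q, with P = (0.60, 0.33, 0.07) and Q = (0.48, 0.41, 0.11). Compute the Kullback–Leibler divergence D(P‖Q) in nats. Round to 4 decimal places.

D(P‖Q) = Σ p·ln(p/q).
  0.60·ln(0.60/0.48) = 0.13389
  0.33·ln(0.33/0.41) = -0.07163
  0.07·ln(0.07/0.11) = -0.03164
D(P‖Q) = 0.0306 nats.

0.0306 nats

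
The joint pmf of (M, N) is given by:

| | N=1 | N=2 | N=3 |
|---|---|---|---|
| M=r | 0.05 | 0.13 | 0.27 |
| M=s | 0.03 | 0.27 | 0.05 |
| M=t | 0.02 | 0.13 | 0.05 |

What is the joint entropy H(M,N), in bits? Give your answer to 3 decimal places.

H(M,N) = −Σ p(x,y)·log₂ p(x,y) over all 9 cells.
  cell (r,1): −0.05·log₂0.05 = 0.2161
  cell (r,2): −0.13·log₂0.13 = 0.3826
  cell (r,3): −0.27·log₂0.27 = 0.5100
  cell (s,1): −0.03·log₂0.03 = 0.1518
  cell (s,2): −0.27·log₂0.27 = 0.5100
  cell (s,3): −0.05·log₂0.05 = 0.2161
  cell (t,1): −0.02·log₂0.02 = 0.1129
  cell (t,2): −0.13·log₂0.13 = 0.3826
  cell (t,3): −0.05·log₂0.05 = 0.2161
Sum = 2.698 bits.

2.698 bits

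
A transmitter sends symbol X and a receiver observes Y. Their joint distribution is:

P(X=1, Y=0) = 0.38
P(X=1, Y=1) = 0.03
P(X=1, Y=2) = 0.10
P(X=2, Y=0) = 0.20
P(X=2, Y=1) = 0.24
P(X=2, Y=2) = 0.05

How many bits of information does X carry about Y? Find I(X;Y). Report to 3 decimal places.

Marginals: p(X) = (0.5100, 0.4900), p(Y) = (0.5800, 0.2700, 0.1500).
I(X;Y) = H(X) + H(Y) − H(X,Y).
H(X) = 0.9997, H(Y) = 1.3764, H(X,Y) = 2.1890.
I(X;Y) = 0.9997 + 1.3764 − 2.1890 = 0.187 bits.

0.187 bits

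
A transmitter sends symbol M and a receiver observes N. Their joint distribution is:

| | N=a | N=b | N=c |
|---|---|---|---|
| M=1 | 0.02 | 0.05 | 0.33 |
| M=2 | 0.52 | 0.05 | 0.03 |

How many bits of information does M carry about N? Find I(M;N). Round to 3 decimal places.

0.599 bits

Marginals: p(M) = (0.4000, 0.6000), p(N) = (0.5400, 0.1000, 0.3600).
I(M;N) = H(M) + H(N) − H(M,N).
H(M) = 0.9710, H(N) = 1.3429, H(M,N) = 1.7152.
I(M;N) = 0.9710 + 1.3429 − 1.7152 = 0.599 bits.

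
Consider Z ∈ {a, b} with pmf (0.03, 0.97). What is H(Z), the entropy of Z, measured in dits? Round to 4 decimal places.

0.0585 dits

H(Z) = −Σ p·log₁₀ p.
  −(0.03)·log₁₀(0.03) = 0.04569
  −(0.97)·log₁₀(0.97) = 0.01283
Sum: 0.04569 + 0.01283 = 0.0585 dits.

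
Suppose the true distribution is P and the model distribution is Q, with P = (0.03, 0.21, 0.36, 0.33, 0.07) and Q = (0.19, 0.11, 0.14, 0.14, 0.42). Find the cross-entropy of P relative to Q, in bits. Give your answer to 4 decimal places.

H(P,Q) = −Σ p·log₂ q.
  −0.03·log₂(0.19) = 0.07188
  −0.21·log₂(0.11) = 0.66873
  −0.36·log₂(0.14) = 1.02114
  −0.33·log₂(0.14) = 0.93605
  −0.07·log₂(0.42) = 0.08761
H(P,Q) = 2.7854 bits.

2.7854 bits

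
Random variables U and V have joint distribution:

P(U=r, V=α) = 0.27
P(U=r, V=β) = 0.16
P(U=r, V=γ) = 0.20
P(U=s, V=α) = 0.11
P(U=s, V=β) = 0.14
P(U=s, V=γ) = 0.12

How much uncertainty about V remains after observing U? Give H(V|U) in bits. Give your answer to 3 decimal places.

1.561 bits

Marginals: p(U) = (0.6300, 0.3700), p(V) = (0.3800, 0.3000, 0.3200).
H(V|U) = Σ p(U) · H(V|U=·).
  U=r: p=0.6300, H(V|U=r) = 1.5516
  U=s: p=0.3700, H(V|U=s) = 1.5777
Weighted sum = 1.561 bits.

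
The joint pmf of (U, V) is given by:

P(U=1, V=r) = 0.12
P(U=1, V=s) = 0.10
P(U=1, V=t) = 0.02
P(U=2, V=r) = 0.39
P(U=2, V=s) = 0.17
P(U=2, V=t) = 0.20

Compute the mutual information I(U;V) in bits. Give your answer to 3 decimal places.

0.040 bits

Marginals: p(U) = (0.2400, 0.7600), p(V) = (0.5100, 0.2700, 0.2200).
I(U;V) = H(U) + H(V) − H(U,V).
H(U) = 0.7950, H(V) = 1.4860, H(U,V) = 2.2409.
I(U;V) = 0.7950 + 1.4860 − 2.2409 = 0.040 bits.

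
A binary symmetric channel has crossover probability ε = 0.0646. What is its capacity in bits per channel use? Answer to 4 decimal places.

Binary symmetric channel: C = 1 − h₂(ε) where h₂ is the binary entropy function.
h₂(0.0646) = −0.0646·log₂0.0646 − 0.9354·log₂0.9354 = 0.3454.
C = 1 − 0.3454 = 0.6546 bits per channel use.

0.6546 bits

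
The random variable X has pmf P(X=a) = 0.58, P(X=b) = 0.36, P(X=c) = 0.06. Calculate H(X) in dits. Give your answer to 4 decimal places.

H(X) = −Σ p·log₁₀ p.
  −(0.58)·log₁₀(0.58) = 0.13721
  −(0.36)·log₁₀(0.36) = 0.15973
  −(0.06)·log₁₀(0.06) = 0.07331
Sum: 0.13721 + 0.15973 + 0.07331 = 0.3703 dits.

0.3703 dits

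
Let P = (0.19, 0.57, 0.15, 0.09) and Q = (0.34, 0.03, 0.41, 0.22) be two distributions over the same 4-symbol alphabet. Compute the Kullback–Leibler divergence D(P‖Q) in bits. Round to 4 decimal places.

1.9282 bits

D(P‖Q) = Σ p·log₂(p/q).
  0.19·log₂(0.19/0.34) = -0.15951
  0.57·log₂(0.57/0.03) = 2.42132
  0.15·log₂(0.15/0.41) = -0.21760
  0.09·log₂(0.09/0.22) = -0.11606
D(P‖Q) = 1.9282 bits.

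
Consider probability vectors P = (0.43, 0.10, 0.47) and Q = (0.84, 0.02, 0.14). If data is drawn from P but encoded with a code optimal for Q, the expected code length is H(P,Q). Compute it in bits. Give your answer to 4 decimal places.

2.0057 bits

H(P,Q) = −Σ p·log₂ q.
  −0.43·log₂(0.84) = 0.10816
  −0.10·log₂(0.02) = 0.56439
  −0.47·log₂(0.14) = 1.33316
H(P,Q) = 2.0057 bits.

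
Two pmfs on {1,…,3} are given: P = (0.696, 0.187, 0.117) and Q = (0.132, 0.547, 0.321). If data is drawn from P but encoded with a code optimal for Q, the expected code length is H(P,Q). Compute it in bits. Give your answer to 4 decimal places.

H(P,Q) = −Σ p·log₂ q.
  −0.696·log₂(0.132) = 2.03329
  −0.187·log₂(0.547) = 0.16276
  −0.117·log₂(0.321) = 0.19180
H(P,Q) = 2.3879 bits.

2.3879 bits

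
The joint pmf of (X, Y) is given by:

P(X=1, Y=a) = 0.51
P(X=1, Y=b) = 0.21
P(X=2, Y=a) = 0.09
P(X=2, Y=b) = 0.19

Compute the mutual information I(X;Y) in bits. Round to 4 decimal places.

Marginals: p(X) = (0.7200, 0.2800), p(Y) = (0.6000, 0.4000).
I(X;Y) = Σ p(x,y)·log₂[p(x,y)/(p(x)p(y))].
  (1,a): 0.51·log₂(1.1806) = 0.12213
  (1,b): 0.21·log₂(0.7292) = -0.09569
  (2,a): 0.09·log₂(0.5357) = -0.08104
  (2,b): 0.19·log₂(1.6964) = 0.14488
Sum = 0.0903 bits.

0.0903 bits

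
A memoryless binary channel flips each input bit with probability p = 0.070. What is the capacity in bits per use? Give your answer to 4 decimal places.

0.6341 bits

Binary symmetric channel: C = 1 − h₂(ε) where h₂ is the binary entropy function.
h₂(0.070) = −0.070·log₂0.070 − 0.930·log₂0.930 = 0.3659.
C = 1 − 0.3659 = 0.6341 bits per channel use.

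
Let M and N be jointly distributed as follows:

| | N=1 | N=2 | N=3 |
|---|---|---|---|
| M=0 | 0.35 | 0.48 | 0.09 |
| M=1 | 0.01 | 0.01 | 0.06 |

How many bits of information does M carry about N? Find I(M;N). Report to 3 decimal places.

0.120 bits

Marginals: p(M) = (0.9200, 0.0800), p(N) = (0.3600, 0.4900, 0.1500).
I(M;N) = Σ p(x,y)·log₂[p(x,y)/(p(x)p(y))].
  (0,1): 0.35·log₂(1.0568) = 0.0279
  (0,2): 0.48·log₂(1.0648) = 0.0435
  (0,3): 0.09·log₂(0.6522) = -0.0555
  (1,1): 0.01·log₂(0.3472) = -0.0153
  (1,2): 0.01·log₂(0.2551) = -0.0197
  (1,3): 0.06·log₂(5.0000) = 0.1393
Sum = 0.120 bits.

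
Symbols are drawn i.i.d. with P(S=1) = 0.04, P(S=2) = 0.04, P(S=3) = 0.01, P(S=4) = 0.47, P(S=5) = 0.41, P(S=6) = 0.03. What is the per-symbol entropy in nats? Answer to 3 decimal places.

H(S) = −Σ p·ln p.
  −(0.04)·ln(0.04) = 0.1288
  −(0.04)·ln(0.04) = 0.1288
  −(0.01)·ln(0.01) = 0.0461
  −(0.47)·ln(0.47) = 0.3549
  −(0.41)·ln(0.41) = 0.3656
  −(0.03)·ln(0.03) = 0.1052
Sum: 0.1288 + 0.1288 + 0.0461 + 0.3549 + 0.3656 + 0.1052 = 1.129 nats.

1.129 nats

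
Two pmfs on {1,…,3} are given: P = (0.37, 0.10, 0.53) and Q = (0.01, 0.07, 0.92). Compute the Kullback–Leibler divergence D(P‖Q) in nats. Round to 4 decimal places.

1.0794 nats

D(P‖Q) = Σ p·ln(p/q).
  0.37·ln(0.37/0.01) = 1.33604
  0.10·ln(0.10/0.07) = 0.03567
  0.53·ln(0.53/0.92) = -0.29229
D(P‖Q) = 1.0794 nats.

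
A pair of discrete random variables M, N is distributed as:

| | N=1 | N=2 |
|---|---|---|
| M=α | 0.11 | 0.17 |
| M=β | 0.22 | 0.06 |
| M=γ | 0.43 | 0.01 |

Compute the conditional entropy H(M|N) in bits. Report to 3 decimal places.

1.304 bits

Chain rule: H(M|N) = H(M,N) − H(N).
Marginals: p(M) = (0.2800, 0.2800, 0.4400), p(N) = (0.7600, 0.2400).
H(M,N) = 2.0990 bits; H(N) = 0.7950 bits.
H(M|N) = 2.0990 − 0.7950 = 1.304 bits.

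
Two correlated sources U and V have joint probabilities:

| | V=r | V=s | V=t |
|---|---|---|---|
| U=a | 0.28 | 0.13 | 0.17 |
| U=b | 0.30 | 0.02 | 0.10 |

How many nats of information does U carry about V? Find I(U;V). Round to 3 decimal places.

0.042 nats

Marginals: p(U) = (0.5800, 0.4200), p(V) = (0.5800, 0.1500, 0.2700).
I(U;V) = H(U) + H(V) − H(U,V).
H(U) = 0.6803, H(V) = 0.9540, H(U,V) = 1.5926.
I(U;V) = 0.6803 + 0.9540 − 1.5926 = 0.042 nats.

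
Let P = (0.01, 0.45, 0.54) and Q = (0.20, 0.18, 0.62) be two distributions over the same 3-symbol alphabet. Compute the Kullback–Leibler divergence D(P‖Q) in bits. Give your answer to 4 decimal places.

D(P‖Q) = Σ p·log₂(p/q).
  0.01·log₂(0.01/0.20) = -0.04322
  0.45·log₂(0.45/0.18) = 0.59487
  0.54·log₂(0.54/0.62) = -0.10763
D(P‖Q) = 0.4440 bits.

0.4440 bits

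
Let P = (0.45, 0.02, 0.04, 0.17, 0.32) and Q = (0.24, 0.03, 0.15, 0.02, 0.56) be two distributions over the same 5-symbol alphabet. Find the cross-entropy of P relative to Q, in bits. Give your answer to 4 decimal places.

H(P,Q) = −Σ p·log₂ q.
  −0.45·log₂(0.24) = 0.92650
  −0.02·log₂(0.03) = 0.10118
  −0.04·log₂(0.15) = 0.10948
  −0.17·log₂(0.02) = 0.95946
  −0.32·log₂(0.56) = 0.26768
H(P,Q) = 2.3643 bits.

2.3643 bits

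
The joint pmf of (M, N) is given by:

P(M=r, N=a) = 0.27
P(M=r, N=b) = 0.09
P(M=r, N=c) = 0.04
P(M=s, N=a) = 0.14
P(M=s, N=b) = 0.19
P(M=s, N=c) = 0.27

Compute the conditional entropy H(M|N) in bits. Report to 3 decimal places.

0.805 bits

Marginals: p(M) = (0.4000, 0.6000), p(N) = (0.4100, 0.2800, 0.3100).
H(M|N) = Σ p(N) · H(M|N=·).
  N=a: p=0.4100, H(M|N=a) = 0.9262
  N=b: p=0.2800, H(M|N=b) = 0.9059
  N=c: p=0.3100, H(M|N=c) = 0.5548
Weighted sum = 0.805 bits.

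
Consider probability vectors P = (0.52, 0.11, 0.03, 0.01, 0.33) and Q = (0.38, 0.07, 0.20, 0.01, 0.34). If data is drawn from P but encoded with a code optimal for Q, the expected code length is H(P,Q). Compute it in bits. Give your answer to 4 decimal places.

H(P,Q) = −Σ p·log₂ q.
  −0.52·log₂(0.38) = 0.72588
  −0.11·log₂(0.07) = 0.42202
  −0.03·log₂(0.20) = 0.06966
  −0.01·log₂(0.01) = 0.06644
  −0.33·log₂(0.34) = 0.51361
H(P,Q) = 1.7976 bits.

1.7976 bits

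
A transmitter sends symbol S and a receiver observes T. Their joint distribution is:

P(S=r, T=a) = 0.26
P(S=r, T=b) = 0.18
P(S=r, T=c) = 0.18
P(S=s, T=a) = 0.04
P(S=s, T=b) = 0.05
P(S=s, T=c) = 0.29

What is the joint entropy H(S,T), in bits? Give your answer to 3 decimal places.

2.316 bits

H(S,T) = −Σ p(x,y)·log₂ p(x,y) over all 6 cells.
  cell (r,a): −0.26·log₂0.26 = 0.5053
  cell (r,b): −0.18·log₂0.18 = 0.4453
  cell (r,c): −0.18·log₂0.18 = 0.4453
  cell (s,a): −0.04·log₂0.04 = 0.1858
  cell (s,b): −0.05·log₂0.05 = 0.2161
  cell (s,c): −0.29·log₂0.29 = 0.5179
Sum = 2.316 bits.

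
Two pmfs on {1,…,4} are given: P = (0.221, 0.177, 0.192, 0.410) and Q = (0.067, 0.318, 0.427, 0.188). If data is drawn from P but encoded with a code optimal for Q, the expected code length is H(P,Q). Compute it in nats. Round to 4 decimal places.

1.6488 nats

H(P,Q) = −Σ p·ln q.
  −0.221·ln(0.067) = 0.59738
  −0.177·ln(0.318) = 0.20279
  −0.192·ln(0.427) = 0.16339
  −0.410·ln(0.188) = 0.68524
H(P,Q) = 1.6488 nats.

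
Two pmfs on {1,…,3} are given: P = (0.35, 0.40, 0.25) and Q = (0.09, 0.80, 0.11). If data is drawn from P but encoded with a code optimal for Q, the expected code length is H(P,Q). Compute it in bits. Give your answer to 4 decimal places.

2.1408 bits

H(P,Q) = −Σ p·log₂ q.
  −0.35·log₂(0.09) = 1.21588
  −0.40·log₂(0.80) = 0.12877
  −0.25·log₂(0.11) = 0.79611
H(P,Q) = 2.1408 bits.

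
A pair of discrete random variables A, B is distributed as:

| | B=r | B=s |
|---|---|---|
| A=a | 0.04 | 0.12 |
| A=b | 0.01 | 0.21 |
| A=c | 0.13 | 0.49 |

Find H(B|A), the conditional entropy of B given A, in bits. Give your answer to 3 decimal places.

0.648 bits

Marginals: p(A) = (0.1600, 0.2200, 0.6200), p(B) = (0.1800, 0.8200).
H(B|A) = Σ p(A) · H(B|A=·).
  A=a: p=0.1600, H(B|A=a) = 0.8113
  A=b: p=0.2200, H(B|A=b) = 0.2668
  A=c: p=0.6200, H(B|A=c) = 0.7409
Weighted sum = 0.648 bits.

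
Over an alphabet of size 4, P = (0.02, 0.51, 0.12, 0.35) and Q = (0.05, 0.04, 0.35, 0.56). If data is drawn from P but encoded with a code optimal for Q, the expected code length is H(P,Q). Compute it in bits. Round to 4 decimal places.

H(P,Q) = −Σ p·log₂ q.
  −0.02·log₂(0.05) = 0.08644
  −0.51·log₂(0.04) = 2.36837
  −0.12·log₂(0.35) = 0.18175
  −0.35·log₂(0.56) = 0.29278
H(P,Q) = 2.9293 bits.

2.9293 bits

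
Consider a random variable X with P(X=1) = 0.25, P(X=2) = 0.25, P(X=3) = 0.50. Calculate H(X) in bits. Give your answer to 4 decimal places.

H(X) = −Σ p·log₂ p.
  −(0.25)·log₂(0.25) = 0.50000
  −(0.25)·log₂(0.25) = 0.50000
  −(0.50)·log₂(0.50) = 0.50000
Sum: 0.50000 + 0.50000 + 0.50000 = 1.5000 bits.

1.5000 bits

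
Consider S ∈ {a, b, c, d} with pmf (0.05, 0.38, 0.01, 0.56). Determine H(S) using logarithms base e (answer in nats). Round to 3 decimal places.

0.888 nats

H(S) = −Σ p·ln p.
  −(0.05)·ln(0.05) = 0.1498
  −(0.38)·ln(0.38) = 0.3677
  −(0.01)·ln(0.01) = 0.0461
  −(0.56)·ln(0.56) = 0.3247
Sum: 0.1498 + 0.3677 + 0.0461 + 0.3247 = 0.888 nats.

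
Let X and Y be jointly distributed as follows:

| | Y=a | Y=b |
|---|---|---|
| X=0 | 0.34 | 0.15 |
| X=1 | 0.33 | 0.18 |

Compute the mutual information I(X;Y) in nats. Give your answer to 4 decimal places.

Marginals: p(X) = (0.4900, 0.5100), p(Y) = (0.6700, 0.3300).
I(X;Y) = H(X) + H(Y) − H(X,Y).
H(X) = 0.6929, H(Y) = 0.6342, H(X,Y) = 1.3259.
I(X;Y) = 0.6929 + 0.6342 − 1.3259 = 0.0012 nats.

0.0012 nats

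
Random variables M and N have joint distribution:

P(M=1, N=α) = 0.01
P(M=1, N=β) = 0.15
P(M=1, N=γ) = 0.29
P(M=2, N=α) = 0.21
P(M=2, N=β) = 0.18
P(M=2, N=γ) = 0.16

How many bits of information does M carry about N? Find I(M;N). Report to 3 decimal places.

0.184 bits

Marginals: p(M) = (0.4500, 0.5500), p(N) = (0.2200, 0.3300, 0.4500).
I(M;N) = H(M) + H(N) − H(M,N).
H(M) = 0.9928, H(N) = 1.5268, H(M,N) = 2.3360.
I(M;N) = 0.9928 + 1.5268 − 2.3360 = 0.184 bits.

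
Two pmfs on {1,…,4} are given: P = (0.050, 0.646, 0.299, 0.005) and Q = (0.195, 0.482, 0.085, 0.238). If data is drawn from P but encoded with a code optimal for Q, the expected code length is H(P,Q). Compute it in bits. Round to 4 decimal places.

1.8718 bits

H(P,Q) = −Σ p·log₂ q.
  −0.050·log₂(0.195) = 0.11792
  −0.646·log₂(0.482) = 0.68017
  −0.299·log₂(0.085) = 1.06336
  −0.005·log₂(0.238) = 0.01035
H(P,Q) = 1.8718 bits.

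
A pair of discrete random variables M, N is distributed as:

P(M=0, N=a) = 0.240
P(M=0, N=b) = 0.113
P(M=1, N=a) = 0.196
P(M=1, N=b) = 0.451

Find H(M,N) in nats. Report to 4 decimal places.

H(M,N) = −Σ p(x,y)·ln p(x,y) over all 4 cells.
  cell (0,a): −0.240·ln0.240 = 0.34251
  cell (0,b): −0.113·ln0.113 = 0.24638
  cell (1,a): −0.196·ln0.196 = 0.31941
  cell (1,b): −0.451·ln0.451 = 0.35913
Sum = 1.2674 nats.

1.2674 nats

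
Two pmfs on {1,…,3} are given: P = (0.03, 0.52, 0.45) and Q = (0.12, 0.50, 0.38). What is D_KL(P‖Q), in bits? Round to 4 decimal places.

D(P‖Q) = Σ p·log₂(p/q).
  0.03·log₂(0.03/0.12) = -0.06000
  0.52·log₂(0.52/0.50) = 0.02942
  0.45·log₂(0.45/0.38) = 0.10977
D(P‖Q) = 0.0792 bits.

0.0792 bits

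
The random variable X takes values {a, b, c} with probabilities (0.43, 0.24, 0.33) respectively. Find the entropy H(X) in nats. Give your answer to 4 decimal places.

H(X) = −Σ p·ln p.
  −(0.43)·ln(0.43) = 0.36291
  −(0.24)·ln(0.24) = 0.34251
  −(0.33)·ln(0.33) = 0.36586
Sum: 0.36291 + 0.34251 + 0.36586 = 1.0713 nats.

1.0713 nats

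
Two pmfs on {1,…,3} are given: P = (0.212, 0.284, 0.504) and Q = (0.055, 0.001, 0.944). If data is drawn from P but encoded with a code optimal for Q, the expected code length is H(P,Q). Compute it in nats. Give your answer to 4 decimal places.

H(P,Q) = −Σ p·ln q.
  −0.212·ln(0.055) = 0.61489
  −0.284·ln(0.001) = 1.96180
  −0.504·ln(0.944) = 0.02905
H(P,Q) = 2.6057 nats.

2.6057 nats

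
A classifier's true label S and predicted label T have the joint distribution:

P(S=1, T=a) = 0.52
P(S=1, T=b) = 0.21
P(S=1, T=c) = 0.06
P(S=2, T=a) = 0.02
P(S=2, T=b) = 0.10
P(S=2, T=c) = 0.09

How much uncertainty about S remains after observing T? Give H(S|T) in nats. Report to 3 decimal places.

0.381 nats

Marginals: p(S) = (0.7900, 0.2100), p(T) = (0.5400, 0.3100, 0.1500).
H(S|T) = Σ p(T) · H(S|T=·).
  T=a: p=0.5400, H(S|T=a) = 0.1584
  T=b: p=0.3100, H(S|T=b) = 0.6288
  T=c: p=0.1500, H(S|T=c) = 0.6730
Weighted sum = 0.381 nats.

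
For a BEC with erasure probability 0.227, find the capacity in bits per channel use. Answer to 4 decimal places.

Binary erasure channel: capacity C = 1 − ε.
C = 1 − 0.227 = 0.7730 bits per channel use.

0.7730 bits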